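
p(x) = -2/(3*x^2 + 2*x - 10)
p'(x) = -2*(-6*x - 2)/(3*x^2 + 2*x - 10)^2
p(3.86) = -0.05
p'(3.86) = 0.03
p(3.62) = -0.05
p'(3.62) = 0.04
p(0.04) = 0.20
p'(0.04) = 0.05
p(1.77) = -0.68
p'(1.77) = 2.92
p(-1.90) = 0.67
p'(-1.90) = -2.13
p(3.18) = -0.07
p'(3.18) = 0.06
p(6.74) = -0.01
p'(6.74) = 0.00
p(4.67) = -0.03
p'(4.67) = 0.01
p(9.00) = -0.00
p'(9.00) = 0.00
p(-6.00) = -0.02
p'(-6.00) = -0.00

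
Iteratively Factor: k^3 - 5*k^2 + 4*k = (k)*(k^2 - 5*k + 4) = k*(k - 1)*(k - 4)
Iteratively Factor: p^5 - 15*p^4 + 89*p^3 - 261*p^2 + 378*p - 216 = (p - 4)*(p^4 - 11*p^3 + 45*p^2 - 81*p + 54) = (p - 4)*(p - 3)*(p^3 - 8*p^2 + 21*p - 18) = (p - 4)*(p - 3)^2*(p^2 - 5*p + 6) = (p - 4)*(p - 3)^2*(p - 2)*(p - 3)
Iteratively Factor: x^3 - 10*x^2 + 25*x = (x - 5)*(x^2 - 5*x) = (x - 5)^2*(x)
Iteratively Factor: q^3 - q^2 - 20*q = (q)*(q^2 - q - 20) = q*(q - 5)*(q + 4)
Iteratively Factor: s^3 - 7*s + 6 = (s - 2)*(s^2 + 2*s - 3) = (s - 2)*(s - 1)*(s + 3)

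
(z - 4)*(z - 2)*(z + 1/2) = z^3 - 11*z^2/2 + 5*z + 4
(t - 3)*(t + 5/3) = t^2 - 4*t/3 - 5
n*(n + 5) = n^2 + 5*n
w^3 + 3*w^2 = w^2*(w + 3)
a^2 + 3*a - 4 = (a - 1)*(a + 4)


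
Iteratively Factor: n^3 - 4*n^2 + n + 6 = (n - 2)*(n^2 - 2*n - 3) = (n - 2)*(n + 1)*(n - 3)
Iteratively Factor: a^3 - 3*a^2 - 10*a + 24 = (a - 4)*(a^2 + a - 6) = (a - 4)*(a + 3)*(a - 2)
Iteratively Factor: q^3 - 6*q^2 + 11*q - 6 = (q - 2)*(q^2 - 4*q + 3) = (q - 3)*(q - 2)*(q - 1)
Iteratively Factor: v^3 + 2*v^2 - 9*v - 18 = (v + 3)*(v^2 - v - 6) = (v - 3)*(v + 3)*(v + 2)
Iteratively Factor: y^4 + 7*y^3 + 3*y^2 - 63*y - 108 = (y + 3)*(y^3 + 4*y^2 - 9*y - 36) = (y - 3)*(y + 3)*(y^2 + 7*y + 12) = (y - 3)*(y + 3)*(y + 4)*(y + 3)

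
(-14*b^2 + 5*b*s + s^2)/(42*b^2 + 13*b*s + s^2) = (-2*b + s)/(6*b + s)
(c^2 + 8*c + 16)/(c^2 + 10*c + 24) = (c + 4)/(c + 6)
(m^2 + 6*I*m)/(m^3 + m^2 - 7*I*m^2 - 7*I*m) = (m + 6*I)/(m^2 + m - 7*I*m - 7*I)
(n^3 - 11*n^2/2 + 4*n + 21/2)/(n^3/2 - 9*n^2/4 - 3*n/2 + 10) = 2*(2*n^3 - 11*n^2 + 8*n + 21)/(2*n^3 - 9*n^2 - 6*n + 40)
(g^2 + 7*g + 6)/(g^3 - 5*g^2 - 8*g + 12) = (g^2 + 7*g + 6)/(g^3 - 5*g^2 - 8*g + 12)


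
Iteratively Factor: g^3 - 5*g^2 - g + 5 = (g + 1)*(g^2 - 6*g + 5) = (g - 1)*(g + 1)*(g - 5)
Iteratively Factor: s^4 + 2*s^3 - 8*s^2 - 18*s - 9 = (s + 3)*(s^3 - s^2 - 5*s - 3) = (s + 1)*(s + 3)*(s^2 - 2*s - 3) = (s - 3)*(s + 1)*(s + 3)*(s + 1)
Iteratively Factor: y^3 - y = (y)*(y^2 - 1) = y*(y + 1)*(y - 1)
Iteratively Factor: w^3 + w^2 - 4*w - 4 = (w + 2)*(w^2 - w - 2) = (w + 1)*(w + 2)*(w - 2)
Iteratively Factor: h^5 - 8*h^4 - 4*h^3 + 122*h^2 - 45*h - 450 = (h - 5)*(h^4 - 3*h^3 - 19*h^2 + 27*h + 90) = (h - 5)^2*(h^3 + 2*h^2 - 9*h - 18) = (h - 5)^2*(h + 3)*(h^2 - h - 6) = (h - 5)^2*(h + 2)*(h + 3)*(h - 3)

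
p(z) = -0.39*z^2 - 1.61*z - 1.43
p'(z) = -0.78*z - 1.61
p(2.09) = -6.50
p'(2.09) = -3.24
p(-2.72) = 0.06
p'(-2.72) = 0.51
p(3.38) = -11.33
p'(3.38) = -4.25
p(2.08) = -6.47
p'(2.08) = -3.23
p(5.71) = -23.34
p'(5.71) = -6.06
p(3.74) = -12.91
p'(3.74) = -4.53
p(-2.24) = 0.22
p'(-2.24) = 0.14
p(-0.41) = -0.84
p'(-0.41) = -1.29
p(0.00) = -1.43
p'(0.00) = -1.61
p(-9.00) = -18.53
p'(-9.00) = 5.41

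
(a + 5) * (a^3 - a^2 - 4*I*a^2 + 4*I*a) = a^4 + 4*a^3 - 4*I*a^3 - 5*a^2 - 16*I*a^2 + 20*I*a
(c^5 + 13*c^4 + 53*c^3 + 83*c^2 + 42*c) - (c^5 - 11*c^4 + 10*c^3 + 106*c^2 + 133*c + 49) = 24*c^4 + 43*c^3 - 23*c^2 - 91*c - 49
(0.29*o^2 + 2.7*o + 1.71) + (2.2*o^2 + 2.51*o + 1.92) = 2.49*o^2 + 5.21*o + 3.63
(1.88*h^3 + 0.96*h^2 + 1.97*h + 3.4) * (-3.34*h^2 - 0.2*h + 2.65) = -6.2792*h^5 - 3.5824*h^4 - 1.7898*h^3 - 9.206*h^2 + 4.5405*h + 9.01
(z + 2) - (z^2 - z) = -z^2 + 2*z + 2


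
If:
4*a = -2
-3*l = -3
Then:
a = -1/2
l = 1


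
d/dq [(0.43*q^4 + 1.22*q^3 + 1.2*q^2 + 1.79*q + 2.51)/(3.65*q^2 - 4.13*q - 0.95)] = (3.139*q^5 - 0.874699999999999*q^4 - 11.7112*q^3 - 14.9665*q^2 - 20.603*q + 8.6658)/(13.3225*q^4 - 30.149*q^3 + 10.1219*q^2 + 7.847*q + 0.9025)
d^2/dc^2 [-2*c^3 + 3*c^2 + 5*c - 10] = 6 - 12*c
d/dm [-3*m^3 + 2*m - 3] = 2 - 9*m^2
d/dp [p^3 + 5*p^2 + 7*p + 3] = 3*p^2 + 10*p + 7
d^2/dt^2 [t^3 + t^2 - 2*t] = 6*t + 2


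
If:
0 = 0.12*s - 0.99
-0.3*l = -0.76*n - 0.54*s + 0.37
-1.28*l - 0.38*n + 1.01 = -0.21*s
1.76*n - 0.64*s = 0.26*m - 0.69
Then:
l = 3.35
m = -45.10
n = -4.05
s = 8.25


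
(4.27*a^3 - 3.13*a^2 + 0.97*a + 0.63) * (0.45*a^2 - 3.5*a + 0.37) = 1.9215*a^5 - 16.3535*a^4 + 12.9714*a^3 - 4.2696*a^2 - 1.8461*a + 0.2331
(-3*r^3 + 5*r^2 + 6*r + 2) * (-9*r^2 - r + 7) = 27*r^5 - 42*r^4 - 80*r^3 + 11*r^2 + 40*r + 14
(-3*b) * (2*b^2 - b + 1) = -6*b^3 + 3*b^2 - 3*b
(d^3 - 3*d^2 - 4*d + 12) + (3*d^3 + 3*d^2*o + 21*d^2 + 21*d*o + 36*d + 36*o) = 4*d^3 + 3*d^2*o + 18*d^2 + 21*d*o + 32*d + 36*o + 12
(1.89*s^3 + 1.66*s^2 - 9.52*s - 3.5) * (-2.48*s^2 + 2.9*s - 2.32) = -4.6872*s^5 + 1.3642*s^4 + 24.0388*s^3 - 22.7792*s^2 + 11.9364*s + 8.12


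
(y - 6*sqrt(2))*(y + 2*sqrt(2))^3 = y^4 - 48*y^2 - 128*sqrt(2)*y - 192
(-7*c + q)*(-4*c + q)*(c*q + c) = 28*c^3*q + 28*c^3 - 11*c^2*q^2 - 11*c^2*q + c*q^3 + c*q^2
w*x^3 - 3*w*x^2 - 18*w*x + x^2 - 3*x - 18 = (x - 6)*(x + 3)*(w*x + 1)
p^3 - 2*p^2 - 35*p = p*(p - 7)*(p + 5)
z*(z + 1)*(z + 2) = z^3 + 3*z^2 + 2*z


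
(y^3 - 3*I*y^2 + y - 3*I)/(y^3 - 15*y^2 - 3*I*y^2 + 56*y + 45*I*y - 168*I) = (y^2 + 1)/(y^2 - 15*y + 56)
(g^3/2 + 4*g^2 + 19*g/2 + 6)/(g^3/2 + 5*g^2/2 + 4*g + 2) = (g^2 + 7*g + 12)/(g^2 + 4*g + 4)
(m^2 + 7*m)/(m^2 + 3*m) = (m + 7)/(m + 3)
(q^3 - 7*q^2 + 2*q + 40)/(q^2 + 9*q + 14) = (q^2 - 9*q + 20)/(q + 7)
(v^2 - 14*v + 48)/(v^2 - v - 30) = (v - 8)/(v + 5)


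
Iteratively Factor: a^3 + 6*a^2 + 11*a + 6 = (a + 2)*(a^2 + 4*a + 3) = (a + 1)*(a + 2)*(a + 3)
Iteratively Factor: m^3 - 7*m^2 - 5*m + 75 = (m + 3)*(m^2 - 10*m + 25) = (m - 5)*(m + 3)*(m - 5)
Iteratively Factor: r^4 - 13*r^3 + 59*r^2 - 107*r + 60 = (r - 4)*(r^3 - 9*r^2 + 23*r - 15) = (r - 4)*(r - 1)*(r^2 - 8*r + 15) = (r - 5)*(r - 4)*(r - 1)*(r - 3)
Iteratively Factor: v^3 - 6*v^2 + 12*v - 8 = (v - 2)*(v^2 - 4*v + 4) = (v - 2)^2*(v - 2)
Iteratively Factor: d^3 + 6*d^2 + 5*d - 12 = (d - 1)*(d^2 + 7*d + 12) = (d - 1)*(d + 3)*(d + 4)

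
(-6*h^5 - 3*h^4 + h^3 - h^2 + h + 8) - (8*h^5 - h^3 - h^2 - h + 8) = -14*h^5 - 3*h^4 + 2*h^3 + 2*h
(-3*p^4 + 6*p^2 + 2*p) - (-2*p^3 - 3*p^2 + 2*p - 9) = -3*p^4 + 2*p^3 + 9*p^2 + 9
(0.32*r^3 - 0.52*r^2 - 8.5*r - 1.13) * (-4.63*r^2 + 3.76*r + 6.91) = -1.4816*r^5 + 3.6108*r^4 + 39.611*r^3 - 30.3213*r^2 - 62.9838*r - 7.8083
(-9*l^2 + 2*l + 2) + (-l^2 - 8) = -10*l^2 + 2*l - 6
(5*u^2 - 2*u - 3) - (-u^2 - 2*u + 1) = 6*u^2 - 4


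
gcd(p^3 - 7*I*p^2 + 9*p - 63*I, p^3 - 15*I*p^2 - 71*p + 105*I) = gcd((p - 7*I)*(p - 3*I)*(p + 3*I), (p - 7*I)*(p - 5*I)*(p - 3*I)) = p^2 - 10*I*p - 21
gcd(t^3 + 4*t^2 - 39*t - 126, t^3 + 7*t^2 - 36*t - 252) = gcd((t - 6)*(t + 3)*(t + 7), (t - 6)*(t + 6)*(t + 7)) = t^2 + t - 42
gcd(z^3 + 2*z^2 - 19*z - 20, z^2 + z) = z + 1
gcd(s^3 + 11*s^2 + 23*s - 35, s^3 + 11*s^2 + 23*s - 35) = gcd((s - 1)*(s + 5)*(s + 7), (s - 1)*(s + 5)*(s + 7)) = s^3 + 11*s^2 + 23*s - 35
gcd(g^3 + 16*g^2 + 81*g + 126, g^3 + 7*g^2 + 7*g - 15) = g + 3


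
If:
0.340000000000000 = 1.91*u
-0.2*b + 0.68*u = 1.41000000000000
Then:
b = -6.44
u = 0.18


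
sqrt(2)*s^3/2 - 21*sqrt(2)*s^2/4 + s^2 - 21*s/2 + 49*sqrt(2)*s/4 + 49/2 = (s - 7)*(s - 7/2)*(sqrt(2)*s/2 + 1)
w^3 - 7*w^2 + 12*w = w*(w - 4)*(w - 3)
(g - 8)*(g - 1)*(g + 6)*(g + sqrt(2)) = g^4 - 3*g^3 + sqrt(2)*g^3 - 46*g^2 - 3*sqrt(2)*g^2 - 46*sqrt(2)*g + 48*g + 48*sqrt(2)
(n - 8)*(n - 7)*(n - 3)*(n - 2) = n^4 - 20*n^3 + 137*n^2 - 370*n + 336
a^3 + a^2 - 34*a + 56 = (a - 4)*(a - 2)*(a + 7)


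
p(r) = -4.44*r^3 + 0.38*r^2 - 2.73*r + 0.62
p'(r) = -13.32*r^2 + 0.76*r - 2.73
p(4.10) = -310.19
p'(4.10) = -223.52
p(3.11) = -137.75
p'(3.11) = -129.20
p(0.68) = -2.46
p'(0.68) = -8.37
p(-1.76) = 30.81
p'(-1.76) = -45.33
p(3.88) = -263.60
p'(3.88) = -200.31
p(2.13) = -46.38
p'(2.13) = -61.54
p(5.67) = -811.98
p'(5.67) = -426.64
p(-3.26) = 167.39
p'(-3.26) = -146.77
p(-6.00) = 989.72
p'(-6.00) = -486.81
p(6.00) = -961.12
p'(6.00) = -477.69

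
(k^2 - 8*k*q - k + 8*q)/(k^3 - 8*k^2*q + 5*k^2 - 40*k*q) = (k - 1)/(k*(k + 5))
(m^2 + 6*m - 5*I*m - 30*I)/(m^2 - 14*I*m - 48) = (m^2 + m*(6 - 5*I) - 30*I)/(m^2 - 14*I*m - 48)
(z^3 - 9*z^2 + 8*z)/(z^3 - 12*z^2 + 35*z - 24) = z/(z - 3)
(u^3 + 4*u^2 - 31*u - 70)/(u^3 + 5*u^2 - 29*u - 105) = (u + 2)/(u + 3)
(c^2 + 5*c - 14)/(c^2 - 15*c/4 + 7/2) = 4*(c + 7)/(4*c - 7)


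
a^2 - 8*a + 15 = (a - 5)*(a - 3)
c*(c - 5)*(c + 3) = c^3 - 2*c^2 - 15*c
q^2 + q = q*(q + 1)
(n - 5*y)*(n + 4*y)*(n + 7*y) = n^3 + 6*n^2*y - 27*n*y^2 - 140*y^3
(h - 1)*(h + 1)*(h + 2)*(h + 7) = h^4 + 9*h^3 + 13*h^2 - 9*h - 14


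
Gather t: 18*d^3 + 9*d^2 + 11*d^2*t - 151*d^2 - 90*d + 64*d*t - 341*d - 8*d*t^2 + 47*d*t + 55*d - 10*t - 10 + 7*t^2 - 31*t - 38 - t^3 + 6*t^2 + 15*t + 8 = 18*d^3 - 142*d^2 - 376*d - t^3 + t^2*(13 - 8*d) + t*(11*d^2 + 111*d - 26) - 40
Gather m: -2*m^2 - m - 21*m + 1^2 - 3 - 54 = -2*m^2 - 22*m - 56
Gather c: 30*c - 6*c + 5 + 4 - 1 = 24*c + 8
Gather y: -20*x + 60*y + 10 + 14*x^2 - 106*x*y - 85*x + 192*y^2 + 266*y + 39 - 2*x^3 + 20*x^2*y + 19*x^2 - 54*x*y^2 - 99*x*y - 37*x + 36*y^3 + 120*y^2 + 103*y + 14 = -2*x^3 + 33*x^2 - 142*x + 36*y^3 + y^2*(312 - 54*x) + y*(20*x^2 - 205*x + 429) + 63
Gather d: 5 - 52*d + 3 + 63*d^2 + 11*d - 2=63*d^2 - 41*d + 6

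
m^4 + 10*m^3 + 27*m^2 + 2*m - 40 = (m - 1)*(m + 2)*(m + 4)*(m + 5)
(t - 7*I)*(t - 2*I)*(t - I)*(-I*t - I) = -I*t^4 - 10*t^3 - I*t^3 - 10*t^2 + 23*I*t^2 + 14*t + 23*I*t + 14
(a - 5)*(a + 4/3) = a^2 - 11*a/3 - 20/3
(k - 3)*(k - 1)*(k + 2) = k^3 - 2*k^2 - 5*k + 6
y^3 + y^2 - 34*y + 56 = (y - 4)*(y - 2)*(y + 7)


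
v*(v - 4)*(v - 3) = v^3 - 7*v^2 + 12*v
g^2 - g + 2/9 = (g - 2/3)*(g - 1/3)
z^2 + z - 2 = (z - 1)*(z + 2)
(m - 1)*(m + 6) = m^2 + 5*m - 6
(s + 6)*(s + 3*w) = s^2 + 3*s*w + 6*s + 18*w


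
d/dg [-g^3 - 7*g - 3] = -3*g^2 - 7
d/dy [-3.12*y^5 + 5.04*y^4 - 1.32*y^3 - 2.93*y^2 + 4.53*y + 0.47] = -15.6*y^4 + 20.16*y^3 - 3.96*y^2 - 5.86*y + 4.53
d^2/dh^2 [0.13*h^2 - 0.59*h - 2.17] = 0.260000000000000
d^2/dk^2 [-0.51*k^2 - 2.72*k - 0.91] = -1.02000000000000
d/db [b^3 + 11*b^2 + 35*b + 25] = 3*b^2 + 22*b + 35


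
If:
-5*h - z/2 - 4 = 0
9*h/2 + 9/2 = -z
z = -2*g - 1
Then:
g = 7/22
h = -7/11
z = -18/11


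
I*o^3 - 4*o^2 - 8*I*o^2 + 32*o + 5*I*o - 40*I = (o - 8)*(o + 5*I)*(I*o + 1)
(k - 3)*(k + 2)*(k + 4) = k^3 + 3*k^2 - 10*k - 24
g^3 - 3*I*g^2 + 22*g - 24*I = (g - 6*I)*(g - I)*(g + 4*I)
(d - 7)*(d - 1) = d^2 - 8*d + 7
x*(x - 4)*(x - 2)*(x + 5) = x^4 - x^3 - 22*x^2 + 40*x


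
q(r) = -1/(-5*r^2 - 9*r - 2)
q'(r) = -(10*r + 9)/(-5*r^2 - 9*r - 2)^2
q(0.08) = 0.36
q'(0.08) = -1.29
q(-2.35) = 0.12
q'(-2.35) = 0.20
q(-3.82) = 0.02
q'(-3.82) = 0.02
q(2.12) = 0.02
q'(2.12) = -0.02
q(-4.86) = 0.01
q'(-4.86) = 0.01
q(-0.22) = 3.82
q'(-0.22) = -99.06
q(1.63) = 0.03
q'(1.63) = -0.03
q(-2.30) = 0.13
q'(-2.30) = 0.23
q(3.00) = 0.01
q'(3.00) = -0.00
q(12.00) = 0.00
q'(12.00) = 0.00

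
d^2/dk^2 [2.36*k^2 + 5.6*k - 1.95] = 4.72000000000000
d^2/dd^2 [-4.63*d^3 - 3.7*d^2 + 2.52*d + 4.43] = -27.78*d - 7.4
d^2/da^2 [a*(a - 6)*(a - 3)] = 6*a - 18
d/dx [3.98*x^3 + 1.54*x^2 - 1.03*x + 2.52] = 11.94*x^2 + 3.08*x - 1.03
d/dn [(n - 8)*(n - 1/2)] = 2*n - 17/2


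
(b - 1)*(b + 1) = b^2 - 1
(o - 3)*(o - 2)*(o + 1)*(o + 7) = o^4 + 3*o^3 - 27*o^2 + 13*o + 42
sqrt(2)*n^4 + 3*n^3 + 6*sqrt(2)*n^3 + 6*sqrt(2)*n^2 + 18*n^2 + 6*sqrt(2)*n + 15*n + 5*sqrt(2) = (n + 1)*(n + 5)*(n + sqrt(2))*(sqrt(2)*n + 1)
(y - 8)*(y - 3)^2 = y^3 - 14*y^2 + 57*y - 72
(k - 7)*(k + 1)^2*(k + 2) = k^4 - 3*k^3 - 23*k^2 - 33*k - 14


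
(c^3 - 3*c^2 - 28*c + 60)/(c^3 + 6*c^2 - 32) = (c^2 - c - 30)/(c^2 + 8*c + 16)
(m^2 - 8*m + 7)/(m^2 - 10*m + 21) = (m - 1)/(m - 3)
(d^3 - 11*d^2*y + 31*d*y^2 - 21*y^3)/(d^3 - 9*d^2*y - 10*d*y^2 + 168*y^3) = (-d^2 + 4*d*y - 3*y^2)/(-d^2 + 2*d*y + 24*y^2)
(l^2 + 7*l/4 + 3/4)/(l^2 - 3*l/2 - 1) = (4*l^2 + 7*l + 3)/(2*(2*l^2 - 3*l - 2))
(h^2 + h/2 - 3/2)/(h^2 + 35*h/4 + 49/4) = 2*(2*h^2 + h - 3)/(4*h^2 + 35*h + 49)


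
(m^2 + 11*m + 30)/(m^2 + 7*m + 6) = (m + 5)/(m + 1)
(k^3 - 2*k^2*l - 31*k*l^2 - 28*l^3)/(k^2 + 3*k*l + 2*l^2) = (k^2 - 3*k*l - 28*l^2)/(k + 2*l)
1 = 1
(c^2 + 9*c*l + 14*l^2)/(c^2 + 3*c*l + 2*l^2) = (c + 7*l)/(c + l)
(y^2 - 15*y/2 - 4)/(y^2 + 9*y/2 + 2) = (y - 8)/(y + 4)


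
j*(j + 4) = j^2 + 4*j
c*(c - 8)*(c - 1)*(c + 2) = c^4 - 7*c^3 - 10*c^2 + 16*c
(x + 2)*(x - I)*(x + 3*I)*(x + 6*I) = x^4 + 2*x^3 + 8*I*x^3 - 9*x^2 + 16*I*x^2 - 18*x + 18*I*x + 36*I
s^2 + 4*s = s*(s + 4)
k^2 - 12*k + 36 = (k - 6)^2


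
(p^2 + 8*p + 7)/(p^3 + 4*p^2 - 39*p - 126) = (p + 1)/(p^2 - 3*p - 18)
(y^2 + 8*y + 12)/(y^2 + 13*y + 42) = (y + 2)/(y + 7)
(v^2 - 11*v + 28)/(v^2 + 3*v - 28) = (v - 7)/(v + 7)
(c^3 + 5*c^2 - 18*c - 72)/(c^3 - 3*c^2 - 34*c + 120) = (c + 3)/(c - 5)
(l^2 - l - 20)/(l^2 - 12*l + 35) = (l + 4)/(l - 7)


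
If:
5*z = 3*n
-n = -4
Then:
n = 4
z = 12/5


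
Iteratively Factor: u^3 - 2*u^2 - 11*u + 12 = (u + 3)*(u^2 - 5*u + 4) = (u - 4)*(u + 3)*(u - 1)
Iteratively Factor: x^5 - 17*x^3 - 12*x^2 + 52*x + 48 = (x - 4)*(x^4 + 4*x^3 - x^2 - 16*x - 12) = (x - 4)*(x + 1)*(x^3 + 3*x^2 - 4*x - 12) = (x - 4)*(x - 2)*(x + 1)*(x^2 + 5*x + 6) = (x - 4)*(x - 2)*(x + 1)*(x + 2)*(x + 3)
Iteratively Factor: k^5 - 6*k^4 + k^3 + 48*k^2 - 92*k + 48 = (k - 4)*(k^4 - 2*k^3 - 7*k^2 + 20*k - 12) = (k - 4)*(k - 2)*(k^3 - 7*k + 6) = (k - 4)*(k - 2)*(k + 3)*(k^2 - 3*k + 2) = (k - 4)*(k - 2)^2*(k + 3)*(k - 1)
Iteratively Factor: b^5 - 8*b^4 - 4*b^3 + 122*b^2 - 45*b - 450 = (b - 3)*(b^4 - 5*b^3 - 19*b^2 + 65*b + 150) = (b - 3)*(b + 2)*(b^3 - 7*b^2 - 5*b + 75) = (b - 3)*(b + 2)*(b + 3)*(b^2 - 10*b + 25) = (b - 5)*(b - 3)*(b + 2)*(b + 3)*(b - 5)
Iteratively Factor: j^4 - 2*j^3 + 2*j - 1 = (j + 1)*(j^3 - 3*j^2 + 3*j - 1) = (j - 1)*(j + 1)*(j^2 - 2*j + 1) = (j - 1)^2*(j + 1)*(j - 1)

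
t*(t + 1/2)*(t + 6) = t^3 + 13*t^2/2 + 3*t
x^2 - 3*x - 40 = (x - 8)*(x + 5)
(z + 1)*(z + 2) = z^2 + 3*z + 2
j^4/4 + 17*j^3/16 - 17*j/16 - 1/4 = (j/4 + 1)*(j - 1)*(j + 1/4)*(j + 1)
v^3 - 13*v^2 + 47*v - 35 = (v - 7)*(v - 5)*(v - 1)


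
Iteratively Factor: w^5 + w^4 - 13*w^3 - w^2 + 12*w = (w + 4)*(w^4 - 3*w^3 - w^2 + 3*w) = (w - 1)*(w + 4)*(w^3 - 2*w^2 - 3*w) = (w - 3)*(w - 1)*(w + 4)*(w^2 + w) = (w - 3)*(w - 1)*(w + 1)*(w + 4)*(w)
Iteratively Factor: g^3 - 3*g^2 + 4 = (g - 2)*(g^2 - g - 2) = (g - 2)^2*(g + 1)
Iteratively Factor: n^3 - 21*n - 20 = (n + 4)*(n^2 - 4*n - 5) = (n - 5)*(n + 4)*(n + 1)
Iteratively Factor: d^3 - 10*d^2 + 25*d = (d - 5)*(d^2 - 5*d) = (d - 5)^2*(d)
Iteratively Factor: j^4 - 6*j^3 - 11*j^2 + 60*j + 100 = (j + 2)*(j^3 - 8*j^2 + 5*j + 50) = (j + 2)^2*(j^2 - 10*j + 25) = (j - 5)*(j + 2)^2*(j - 5)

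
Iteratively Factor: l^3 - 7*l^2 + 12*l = (l - 3)*(l^2 - 4*l) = (l - 4)*(l - 3)*(l)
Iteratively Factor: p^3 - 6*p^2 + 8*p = (p - 2)*(p^2 - 4*p) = (p - 4)*(p - 2)*(p)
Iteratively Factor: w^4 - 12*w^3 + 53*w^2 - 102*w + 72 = (w - 3)*(w^3 - 9*w^2 + 26*w - 24) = (w - 3)*(w - 2)*(w^2 - 7*w + 12) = (w - 4)*(w - 3)*(w - 2)*(w - 3)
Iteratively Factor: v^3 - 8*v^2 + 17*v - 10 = (v - 2)*(v^2 - 6*v + 5) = (v - 2)*(v - 1)*(v - 5)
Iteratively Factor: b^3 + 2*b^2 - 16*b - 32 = (b - 4)*(b^2 + 6*b + 8) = (b - 4)*(b + 2)*(b + 4)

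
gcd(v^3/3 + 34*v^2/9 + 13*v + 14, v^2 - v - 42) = v + 6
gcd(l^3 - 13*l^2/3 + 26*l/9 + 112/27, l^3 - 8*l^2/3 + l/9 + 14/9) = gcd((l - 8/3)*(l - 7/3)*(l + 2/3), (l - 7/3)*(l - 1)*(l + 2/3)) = l^2 - 5*l/3 - 14/9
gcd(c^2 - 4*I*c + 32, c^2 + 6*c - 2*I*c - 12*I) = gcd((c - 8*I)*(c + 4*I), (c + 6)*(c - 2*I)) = 1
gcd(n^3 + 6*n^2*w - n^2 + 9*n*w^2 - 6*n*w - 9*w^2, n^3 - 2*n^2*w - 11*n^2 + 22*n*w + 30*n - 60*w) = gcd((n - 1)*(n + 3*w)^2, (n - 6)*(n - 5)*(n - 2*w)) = 1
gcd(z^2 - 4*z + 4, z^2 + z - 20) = 1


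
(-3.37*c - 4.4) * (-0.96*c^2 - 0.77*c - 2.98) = 3.2352*c^3 + 6.8189*c^2 + 13.4306*c + 13.112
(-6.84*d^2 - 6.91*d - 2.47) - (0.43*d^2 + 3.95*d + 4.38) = -7.27*d^2 - 10.86*d - 6.85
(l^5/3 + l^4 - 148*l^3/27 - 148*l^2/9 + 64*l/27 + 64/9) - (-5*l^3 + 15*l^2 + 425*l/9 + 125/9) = l^5/3 + l^4 - 13*l^3/27 - 283*l^2/9 - 1211*l/27 - 61/9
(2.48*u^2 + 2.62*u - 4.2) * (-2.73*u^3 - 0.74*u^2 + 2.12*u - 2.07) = -6.7704*u^5 - 8.9878*u^4 + 14.7848*u^3 + 3.5288*u^2 - 14.3274*u + 8.694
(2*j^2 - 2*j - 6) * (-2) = -4*j^2 + 4*j + 12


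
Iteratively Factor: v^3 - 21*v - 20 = (v + 1)*(v^2 - v - 20) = (v - 5)*(v + 1)*(v + 4)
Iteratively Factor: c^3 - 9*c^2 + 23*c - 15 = (c - 3)*(c^2 - 6*c + 5) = (c - 3)*(c - 1)*(c - 5)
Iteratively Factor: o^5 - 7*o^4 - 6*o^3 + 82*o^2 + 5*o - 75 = (o - 5)*(o^4 - 2*o^3 - 16*o^2 + 2*o + 15) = (o - 5)*(o + 1)*(o^3 - 3*o^2 - 13*o + 15) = (o - 5)*(o - 1)*(o + 1)*(o^2 - 2*o - 15) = (o - 5)*(o - 1)*(o + 1)*(o + 3)*(o - 5)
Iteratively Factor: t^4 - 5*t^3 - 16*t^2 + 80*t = (t - 5)*(t^3 - 16*t) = t*(t - 5)*(t^2 - 16) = t*(t - 5)*(t + 4)*(t - 4)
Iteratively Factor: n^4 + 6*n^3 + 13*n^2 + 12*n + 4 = (n + 1)*(n^3 + 5*n^2 + 8*n + 4) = (n + 1)*(n + 2)*(n^2 + 3*n + 2) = (n + 1)*(n + 2)^2*(n + 1)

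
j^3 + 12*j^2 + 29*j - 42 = (j - 1)*(j + 6)*(j + 7)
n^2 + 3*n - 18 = (n - 3)*(n + 6)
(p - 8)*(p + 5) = p^2 - 3*p - 40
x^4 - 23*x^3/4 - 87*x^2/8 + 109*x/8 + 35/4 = (x - 7)*(x - 5/4)*(x + 1/2)*(x + 2)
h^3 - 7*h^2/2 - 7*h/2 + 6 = (h - 4)*(h - 1)*(h + 3/2)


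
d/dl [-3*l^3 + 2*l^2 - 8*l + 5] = -9*l^2 + 4*l - 8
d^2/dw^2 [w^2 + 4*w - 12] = 2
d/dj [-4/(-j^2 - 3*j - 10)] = 4*(-2*j - 3)/(j^2 + 3*j + 10)^2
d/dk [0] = 0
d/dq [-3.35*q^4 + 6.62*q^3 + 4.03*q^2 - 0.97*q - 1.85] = -13.4*q^3 + 19.86*q^2 + 8.06*q - 0.97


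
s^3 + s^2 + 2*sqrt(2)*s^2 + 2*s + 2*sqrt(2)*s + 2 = (s + 1)*(s + sqrt(2))^2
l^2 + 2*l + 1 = (l + 1)^2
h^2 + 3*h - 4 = (h - 1)*(h + 4)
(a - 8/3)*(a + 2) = a^2 - 2*a/3 - 16/3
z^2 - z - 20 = (z - 5)*(z + 4)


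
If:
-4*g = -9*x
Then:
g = 9*x/4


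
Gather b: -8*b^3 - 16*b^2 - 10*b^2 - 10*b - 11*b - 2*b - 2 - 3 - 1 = -8*b^3 - 26*b^2 - 23*b - 6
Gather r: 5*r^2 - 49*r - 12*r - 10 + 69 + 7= 5*r^2 - 61*r + 66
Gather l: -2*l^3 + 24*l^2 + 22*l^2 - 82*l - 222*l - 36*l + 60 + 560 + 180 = -2*l^3 + 46*l^2 - 340*l + 800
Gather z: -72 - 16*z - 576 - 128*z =-144*z - 648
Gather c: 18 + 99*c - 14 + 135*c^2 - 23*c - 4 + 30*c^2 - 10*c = 165*c^2 + 66*c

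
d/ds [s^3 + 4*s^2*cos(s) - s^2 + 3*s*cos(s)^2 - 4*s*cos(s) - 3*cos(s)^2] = -4*s^2*sin(s) + 3*s^2 + 4*s*sin(s) - 3*s*sin(2*s) + 8*s*cos(s) - 2*s + 3*sin(2*s) + 3*cos(s)^2 - 4*cos(s)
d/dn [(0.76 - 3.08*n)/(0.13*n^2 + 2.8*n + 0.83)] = (0.4004*n^2 - 0.1976*n - 4.6844)/(0.0169*n^4 + 0.728*n^3 + 8.0558*n^2 + 4.648*n + 0.6889)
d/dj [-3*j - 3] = -3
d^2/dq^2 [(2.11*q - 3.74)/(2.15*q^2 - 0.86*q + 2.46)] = ((19.7112 - 27.219*q)*(2.15*q^2 - 0.86*q + 2.46) + (2.11*q - 3.74)*(4.3*q - 0.86)*(8.6*q - 1.72))/(2.15*q^2 - 0.86*q + 2.46)^3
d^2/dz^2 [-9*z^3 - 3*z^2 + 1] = -54*z - 6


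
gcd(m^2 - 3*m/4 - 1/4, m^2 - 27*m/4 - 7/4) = m + 1/4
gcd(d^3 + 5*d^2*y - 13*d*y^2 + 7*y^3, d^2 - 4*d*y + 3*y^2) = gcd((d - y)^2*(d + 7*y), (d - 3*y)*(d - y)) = -d + y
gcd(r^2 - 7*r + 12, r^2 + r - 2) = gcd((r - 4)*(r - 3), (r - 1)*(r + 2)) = 1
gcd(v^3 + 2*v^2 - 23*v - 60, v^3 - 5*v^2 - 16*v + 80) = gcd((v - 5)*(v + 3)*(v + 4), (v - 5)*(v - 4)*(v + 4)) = v^2 - v - 20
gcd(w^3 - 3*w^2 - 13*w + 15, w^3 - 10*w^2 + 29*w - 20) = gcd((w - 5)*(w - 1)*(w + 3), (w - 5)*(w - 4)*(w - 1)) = w^2 - 6*w + 5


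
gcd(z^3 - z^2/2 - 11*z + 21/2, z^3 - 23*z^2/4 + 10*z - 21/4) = z^2 - 4*z + 3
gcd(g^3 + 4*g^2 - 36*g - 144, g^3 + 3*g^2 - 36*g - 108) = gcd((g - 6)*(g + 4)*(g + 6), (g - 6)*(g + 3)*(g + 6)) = g^2 - 36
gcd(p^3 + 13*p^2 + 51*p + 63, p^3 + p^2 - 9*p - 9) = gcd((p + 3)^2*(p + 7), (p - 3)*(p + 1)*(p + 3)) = p + 3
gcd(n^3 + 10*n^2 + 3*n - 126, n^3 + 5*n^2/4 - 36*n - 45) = n + 6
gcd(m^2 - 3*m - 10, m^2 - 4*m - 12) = m + 2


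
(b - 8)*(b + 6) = b^2 - 2*b - 48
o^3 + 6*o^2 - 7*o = o*(o - 1)*(o + 7)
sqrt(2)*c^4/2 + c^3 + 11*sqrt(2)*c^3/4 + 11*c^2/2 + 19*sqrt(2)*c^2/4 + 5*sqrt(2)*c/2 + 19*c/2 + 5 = (c + 1)*(c + 2)*(c + 5/2)*(sqrt(2)*c/2 + 1)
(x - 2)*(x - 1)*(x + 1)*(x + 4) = x^4 + 2*x^3 - 9*x^2 - 2*x + 8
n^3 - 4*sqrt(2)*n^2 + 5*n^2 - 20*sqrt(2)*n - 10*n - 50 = (n + 5)*(n - 5*sqrt(2))*(n + sqrt(2))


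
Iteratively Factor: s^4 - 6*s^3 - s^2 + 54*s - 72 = (s - 4)*(s^3 - 2*s^2 - 9*s + 18) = (s - 4)*(s - 3)*(s^2 + s - 6) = (s - 4)*(s - 3)*(s - 2)*(s + 3)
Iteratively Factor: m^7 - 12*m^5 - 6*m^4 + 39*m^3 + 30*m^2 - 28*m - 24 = (m + 1)*(m^6 - m^5 - 11*m^4 + 5*m^3 + 34*m^2 - 4*m - 24) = (m + 1)*(m + 2)*(m^5 - 3*m^4 - 5*m^3 + 15*m^2 + 4*m - 12) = (m + 1)*(m + 2)^2*(m^4 - 5*m^3 + 5*m^2 + 5*m - 6) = (m - 3)*(m + 1)*(m + 2)^2*(m^3 - 2*m^2 - m + 2) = (m - 3)*(m - 2)*(m + 1)*(m + 2)^2*(m^2 - 1) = (m - 3)*(m - 2)*(m - 1)*(m + 1)*(m + 2)^2*(m + 1)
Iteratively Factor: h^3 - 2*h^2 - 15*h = (h + 3)*(h^2 - 5*h) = h*(h + 3)*(h - 5)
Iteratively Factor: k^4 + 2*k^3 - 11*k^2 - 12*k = (k - 3)*(k^3 + 5*k^2 + 4*k) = (k - 3)*(k + 4)*(k^2 + k) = (k - 3)*(k + 1)*(k + 4)*(k)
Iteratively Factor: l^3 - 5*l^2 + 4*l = (l)*(l^2 - 5*l + 4) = l*(l - 1)*(l - 4)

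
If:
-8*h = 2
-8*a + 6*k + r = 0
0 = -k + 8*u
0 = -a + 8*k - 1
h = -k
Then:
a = 1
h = -1/4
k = 1/4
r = 13/2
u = 1/32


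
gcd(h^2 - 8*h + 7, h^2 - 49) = h - 7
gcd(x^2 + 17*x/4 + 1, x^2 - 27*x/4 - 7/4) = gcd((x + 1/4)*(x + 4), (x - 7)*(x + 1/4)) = x + 1/4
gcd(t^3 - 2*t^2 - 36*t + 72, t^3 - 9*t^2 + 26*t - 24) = t - 2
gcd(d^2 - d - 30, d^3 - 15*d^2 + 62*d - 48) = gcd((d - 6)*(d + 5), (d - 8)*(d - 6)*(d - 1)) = d - 6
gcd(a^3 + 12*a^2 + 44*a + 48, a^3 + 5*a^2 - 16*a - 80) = a + 4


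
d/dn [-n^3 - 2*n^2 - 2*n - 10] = -3*n^2 - 4*n - 2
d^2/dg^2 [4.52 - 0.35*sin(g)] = 0.35*sin(g)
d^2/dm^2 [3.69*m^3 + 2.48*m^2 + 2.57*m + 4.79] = 22.14*m + 4.96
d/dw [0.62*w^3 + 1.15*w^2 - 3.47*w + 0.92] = 1.86*w^2 + 2.3*w - 3.47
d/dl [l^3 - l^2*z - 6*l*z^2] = 3*l^2 - 2*l*z - 6*z^2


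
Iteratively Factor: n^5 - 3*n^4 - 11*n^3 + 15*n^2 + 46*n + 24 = (n + 1)*(n^4 - 4*n^3 - 7*n^2 + 22*n + 24) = (n + 1)*(n + 2)*(n^3 - 6*n^2 + 5*n + 12) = (n - 3)*(n + 1)*(n + 2)*(n^2 - 3*n - 4) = (n - 4)*(n - 3)*(n + 1)*(n + 2)*(n + 1)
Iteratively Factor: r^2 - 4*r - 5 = (r + 1)*(r - 5)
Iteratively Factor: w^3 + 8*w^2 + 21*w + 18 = (w + 3)*(w^2 + 5*w + 6) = (w + 2)*(w + 3)*(w + 3)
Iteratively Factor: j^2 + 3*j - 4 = (j - 1)*(j + 4)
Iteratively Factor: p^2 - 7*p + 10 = (p - 5)*(p - 2)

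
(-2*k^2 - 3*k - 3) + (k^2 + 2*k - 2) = -k^2 - k - 5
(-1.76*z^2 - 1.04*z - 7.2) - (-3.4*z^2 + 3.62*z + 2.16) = 1.64*z^2 - 4.66*z - 9.36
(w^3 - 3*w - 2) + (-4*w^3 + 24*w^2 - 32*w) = -3*w^3 + 24*w^2 - 35*w - 2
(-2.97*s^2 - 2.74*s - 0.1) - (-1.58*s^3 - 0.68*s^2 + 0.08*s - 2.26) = 1.58*s^3 - 2.29*s^2 - 2.82*s + 2.16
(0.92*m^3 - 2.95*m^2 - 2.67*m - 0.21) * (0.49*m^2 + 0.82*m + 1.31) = 0.4508*m^5 - 0.6911*m^4 - 2.5221*m^3 - 6.1568*m^2 - 3.6699*m - 0.2751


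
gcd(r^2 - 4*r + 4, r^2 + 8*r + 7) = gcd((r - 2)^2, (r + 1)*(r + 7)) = 1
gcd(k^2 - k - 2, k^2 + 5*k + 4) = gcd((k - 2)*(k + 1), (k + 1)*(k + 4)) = k + 1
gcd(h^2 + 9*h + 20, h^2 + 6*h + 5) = h + 5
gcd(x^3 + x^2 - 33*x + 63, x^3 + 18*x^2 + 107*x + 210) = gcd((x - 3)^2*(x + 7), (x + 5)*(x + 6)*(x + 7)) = x + 7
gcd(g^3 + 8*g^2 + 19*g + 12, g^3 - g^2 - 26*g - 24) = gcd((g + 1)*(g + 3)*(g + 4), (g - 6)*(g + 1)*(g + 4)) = g^2 + 5*g + 4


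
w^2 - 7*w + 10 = (w - 5)*(w - 2)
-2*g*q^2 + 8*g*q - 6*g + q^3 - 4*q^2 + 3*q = (-2*g + q)*(q - 3)*(q - 1)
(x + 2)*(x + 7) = x^2 + 9*x + 14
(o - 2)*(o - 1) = o^2 - 3*o + 2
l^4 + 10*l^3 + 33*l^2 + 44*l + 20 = (l + 1)*(l + 2)^2*(l + 5)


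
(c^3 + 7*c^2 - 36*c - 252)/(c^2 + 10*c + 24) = (c^2 + c - 42)/(c + 4)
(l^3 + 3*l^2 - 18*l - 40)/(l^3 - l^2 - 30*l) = (l^2 - 2*l - 8)/(l*(l - 6))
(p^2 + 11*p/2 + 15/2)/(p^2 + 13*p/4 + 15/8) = 4*(p + 3)/(4*p + 3)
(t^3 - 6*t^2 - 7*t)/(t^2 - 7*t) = t + 1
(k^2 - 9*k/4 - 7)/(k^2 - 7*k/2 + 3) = (4*k^2 - 9*k - 28)/(2*(2*k^2 - 7*k + 6))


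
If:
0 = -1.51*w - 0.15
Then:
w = -0.10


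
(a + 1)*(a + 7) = a^2 + 8*a + 7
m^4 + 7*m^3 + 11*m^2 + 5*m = m*(m + 1)^2*(m + 5)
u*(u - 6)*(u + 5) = u^3 - u^2 - 30*u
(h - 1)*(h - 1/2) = h^2 - 3*h/2 + 1/2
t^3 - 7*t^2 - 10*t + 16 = (t - 8)*(t - 1)*(t + 2)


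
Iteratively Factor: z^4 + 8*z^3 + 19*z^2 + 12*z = (z + 4)*(z^3 + 4*z^2 + 3*z) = (z + 1)*(z + 4)*(z^2 + 3*z) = z*(z + 1)*(z + 4)*(z + 3)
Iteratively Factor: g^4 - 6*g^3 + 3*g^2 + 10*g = (g + 1)*(g^3 - 7*g^2 + 10*g) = (g - 5)*(g + 1)*(g^2 - 2*g) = g*(g - 5)*(g + 1)*(g - 2)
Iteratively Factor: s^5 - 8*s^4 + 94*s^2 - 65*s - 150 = (s - 2)*(s^4 - 6*s^3 - 12*s^2 + 70*s + 75) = (s - 2)*(s + 3)*(s^3 - 9*s^2 + 15*s + 25) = (s - 5)*(s - 2)*(s + 3)*(s^2 - 4*s - 5) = (s - 5)^2*(s - 2)*(s + 3)*(s + 1)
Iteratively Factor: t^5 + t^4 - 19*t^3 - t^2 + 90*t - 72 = (t - 2)*(t^4 + 3*t^3 - 13*t^2 - 27*t + 36) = (t - 2)*(t + 4)*(t^3 - t^2 - 9*t + 9) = (t - 3)*(t - 2)*(t + 4)*(t^2 + 2*t - 3) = (t - 3)*(t - 2)*(t + 3)*(t + 4)*(t - 1)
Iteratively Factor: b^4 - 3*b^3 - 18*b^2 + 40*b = (b - 2)*(b^3 - b^2 - 20*b) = (b - 5)*(b - 2)*(b^2 + 4*b) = b*(b - 5)*(b - 2)*(b + 4)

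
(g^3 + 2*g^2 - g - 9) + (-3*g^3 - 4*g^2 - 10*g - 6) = -2*g^3 - 2*g^2 - 11*g - 15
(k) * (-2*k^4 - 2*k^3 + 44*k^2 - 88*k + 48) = -2*k^5 - 2*k^4 + 44*k^3 - 88*k^2 + 48*k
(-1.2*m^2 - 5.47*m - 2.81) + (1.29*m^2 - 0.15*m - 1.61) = 0.0900000000000001*m^2 - 5.62*m - 4.42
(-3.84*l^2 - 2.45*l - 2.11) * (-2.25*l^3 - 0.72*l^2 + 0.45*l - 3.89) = 8.64*l^5 + 8.2773*l^4 + 4.7835*l^3 + 15.3543*l^2 + 8.581*l + 8.2079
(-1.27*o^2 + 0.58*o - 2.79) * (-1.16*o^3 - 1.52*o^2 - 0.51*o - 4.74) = 1.4732*o^5 + 1.2576*o^4 + 3.0025*o^3 + 9.9648*o^2 - 1.3263*o + 13.2246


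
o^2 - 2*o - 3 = (o - 3)*(o + 1)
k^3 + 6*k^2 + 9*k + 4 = (k + 1)^2*(k + 4)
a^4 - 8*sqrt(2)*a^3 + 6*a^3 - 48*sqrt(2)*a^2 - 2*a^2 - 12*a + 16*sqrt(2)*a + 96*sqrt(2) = (a + 6)*(a - 8*sqrt(2))*(a - sqrt(2))*(a + sqrt(2))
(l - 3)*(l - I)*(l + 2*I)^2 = l^4 - 3*l^3 + 3*I*l^3 - 9*I*l^2 + 4*I*l - 12*I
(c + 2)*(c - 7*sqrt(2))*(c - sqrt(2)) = c^3 - 8*sqrt(2)*c^2 + 2*c^2 - 16*sqrt(2)*c + 14*c + 28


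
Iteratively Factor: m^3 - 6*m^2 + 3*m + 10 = (m + 1)*(m^2 - 7*m + 10) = (m - 2)*(m + 1)*(m - 5)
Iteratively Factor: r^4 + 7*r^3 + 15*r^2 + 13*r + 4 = (r + 1)*(r^3 + 6*r^2 + 9*r + 4) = (r + 1)*(r + 4)*(r^2 + 2*r + 1) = (r + 1)^2*(r + 4)*(r + 1)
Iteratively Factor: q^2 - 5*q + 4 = (q - 1)*(q - 4)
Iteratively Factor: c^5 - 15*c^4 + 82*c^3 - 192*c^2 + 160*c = (c - 2)*(c^4 - 13*c^3 + 56*c^2 - 80*c) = c*(c - 2)*(c^3 - 13*c^2 + 56*c - 80) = c*(c - 5)*(c - 2)*(c^2 - 8*c + 16) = c*(c - 5)*(c - 4)*(c - 2)*(c - 4)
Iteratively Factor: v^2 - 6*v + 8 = (v - 2)*(v - 4)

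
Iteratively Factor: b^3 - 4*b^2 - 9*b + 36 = (b - 3)*(b^2 - b - 12) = (b - 3)*(b + 3)*(b - 4)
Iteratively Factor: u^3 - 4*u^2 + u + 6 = (u - 3)*(u^2 - u - 2) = (u - 3)*(u + 1)*(u - 2)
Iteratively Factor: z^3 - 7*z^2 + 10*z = (z)*(z^2 - 7*z + 10) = z*(z - 5)*(z - 2)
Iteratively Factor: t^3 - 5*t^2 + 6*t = (t - 3)*(t^2 - 2*t) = (t - 3)*(t - 2)*(t)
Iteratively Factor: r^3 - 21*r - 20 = (r + 1)*(r^2 - r - 20) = (r - 5)*(r + 1)*(r + 4)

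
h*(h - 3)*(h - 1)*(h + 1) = h^4 - 3*h^3 - h^2 + 3*h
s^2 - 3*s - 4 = (s - 4)*(s + 1)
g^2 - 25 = (g - 5)*(g + 5)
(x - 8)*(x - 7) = x^2 - 15*x + 56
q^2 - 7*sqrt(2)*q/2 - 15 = (q - 5*sqrt(2))*(q + 3*sqrt(2)/2)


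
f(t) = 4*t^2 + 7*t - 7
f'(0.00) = 7.00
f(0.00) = -7.00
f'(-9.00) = -65.00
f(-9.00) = 254.00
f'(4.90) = 46.20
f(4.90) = 123.34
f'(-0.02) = 6.84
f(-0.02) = -7.14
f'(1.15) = 16.20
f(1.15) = 6.34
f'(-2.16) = -10.28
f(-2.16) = -3.46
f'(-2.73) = -14.84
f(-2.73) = 3.70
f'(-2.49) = -12.92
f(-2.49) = 0.37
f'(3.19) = 32.52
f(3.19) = 56.03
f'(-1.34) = -3.72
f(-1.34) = -9.20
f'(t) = 8*t + 7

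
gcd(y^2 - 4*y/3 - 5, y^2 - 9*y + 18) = y - 3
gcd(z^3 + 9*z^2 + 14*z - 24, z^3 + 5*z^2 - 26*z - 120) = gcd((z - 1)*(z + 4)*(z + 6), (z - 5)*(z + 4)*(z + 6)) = z^2 + 10*z + 24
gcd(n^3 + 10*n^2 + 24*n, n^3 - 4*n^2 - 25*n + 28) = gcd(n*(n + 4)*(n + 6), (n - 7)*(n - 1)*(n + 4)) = n + 4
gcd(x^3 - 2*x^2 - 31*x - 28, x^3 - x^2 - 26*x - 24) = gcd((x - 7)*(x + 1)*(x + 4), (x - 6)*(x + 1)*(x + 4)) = x^2 + 5*x + 4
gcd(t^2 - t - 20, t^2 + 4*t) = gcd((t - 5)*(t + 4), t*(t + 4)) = t + 4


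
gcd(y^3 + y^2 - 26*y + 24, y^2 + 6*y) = y + 6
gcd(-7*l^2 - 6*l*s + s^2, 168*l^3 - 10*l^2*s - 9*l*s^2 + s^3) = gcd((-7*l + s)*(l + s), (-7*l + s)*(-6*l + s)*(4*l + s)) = -7*l + s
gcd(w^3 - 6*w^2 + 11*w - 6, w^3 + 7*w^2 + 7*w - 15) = w - 1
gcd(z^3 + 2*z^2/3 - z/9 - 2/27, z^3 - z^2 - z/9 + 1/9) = z^2 - 1/9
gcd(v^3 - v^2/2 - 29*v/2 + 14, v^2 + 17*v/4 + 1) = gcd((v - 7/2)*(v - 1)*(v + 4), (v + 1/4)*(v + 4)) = v + 4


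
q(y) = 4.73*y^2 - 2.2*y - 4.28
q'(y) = 9.46*y - 2.2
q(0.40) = -4.40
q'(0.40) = 1.58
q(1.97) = 9.74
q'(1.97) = 16.44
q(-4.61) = 106.38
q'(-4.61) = -45.81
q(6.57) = 185.44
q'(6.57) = 59.95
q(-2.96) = 43.67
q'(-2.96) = -30.20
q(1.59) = 4.18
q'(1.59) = 12.84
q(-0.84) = 0.91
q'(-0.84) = -10.15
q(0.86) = -2.67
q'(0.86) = 5.94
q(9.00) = 359.05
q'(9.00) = 82.94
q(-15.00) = 1092.97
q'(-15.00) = -144.10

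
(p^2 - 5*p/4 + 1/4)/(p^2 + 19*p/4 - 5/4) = (p - 1)/(p + 5)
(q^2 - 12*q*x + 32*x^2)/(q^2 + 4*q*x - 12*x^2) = (q^2 - 12*q*x + 32*x^2)/(q^2 + 4*q*x - 12*x^2)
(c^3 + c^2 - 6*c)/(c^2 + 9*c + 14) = c*(c^2 + c - 6)/(c^2 + 9*c + 14)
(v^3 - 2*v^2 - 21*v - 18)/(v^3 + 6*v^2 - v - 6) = (v^2 - 3*v - 18)/(v^2 + 5*v - 6)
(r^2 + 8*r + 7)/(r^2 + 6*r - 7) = (r + 1)/(r - 1)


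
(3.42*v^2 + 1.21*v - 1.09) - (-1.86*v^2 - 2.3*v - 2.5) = 5.28*v^2 + 3.51*v + 1.41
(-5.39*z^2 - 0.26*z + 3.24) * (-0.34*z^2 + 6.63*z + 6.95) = 1.8326*z^4 - 35.6473*z^3 - 40.2859*z^2 + 19.6742*z + 22.518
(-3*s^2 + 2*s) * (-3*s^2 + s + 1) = 9*s^4 - 9*s^3 - s^2 + 2*s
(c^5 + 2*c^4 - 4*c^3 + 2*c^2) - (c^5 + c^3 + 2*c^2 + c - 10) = 2*c^4 - 5*c^3 - c + 10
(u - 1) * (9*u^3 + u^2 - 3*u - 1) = 9*u^4 - 8*u^3 - 4*u^2 + 2*u + 1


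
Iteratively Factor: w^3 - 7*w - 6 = (w - 3)*(w^2 + 3*w + 2) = (w - 3)*(w + 2)*(w + 1)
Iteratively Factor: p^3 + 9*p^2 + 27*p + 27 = (p + 3)*(p^2 + 6*p + 9) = (p + 3)^2*(p + 3)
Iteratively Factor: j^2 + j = (j + 1)*(j)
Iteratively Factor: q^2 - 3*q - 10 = (q + 2)*(q - 5)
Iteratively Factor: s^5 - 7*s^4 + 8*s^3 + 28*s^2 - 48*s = (s - 3)*(s^4 - 4*s^3 - 4*s^2 + 16*s) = (s - 3)*(s + 2)*(s^3 - 6*s^2 + 8*s) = (s - 4)*(s - 3)*(s + 2)*(s^2 - 2*s) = (s - 4)*(s - 3)*(s - 2)*(s + 2)*(s)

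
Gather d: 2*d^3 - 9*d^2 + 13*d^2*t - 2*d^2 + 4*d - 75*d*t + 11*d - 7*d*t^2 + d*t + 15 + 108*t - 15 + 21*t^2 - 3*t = 2*d^3 + d^2*(13*t - 11) + d*(-7*t^2 - 74*t + 15) + 21*t^2 + 105*t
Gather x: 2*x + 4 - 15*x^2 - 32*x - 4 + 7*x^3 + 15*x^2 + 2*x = 7*x^3 - 28*x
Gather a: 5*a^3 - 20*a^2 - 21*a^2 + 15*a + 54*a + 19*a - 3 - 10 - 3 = 5*a^3 - 41*a^2 + 88*a - 16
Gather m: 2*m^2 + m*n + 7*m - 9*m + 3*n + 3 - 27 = 2*m^2 + m*(n - 2) + 3*n - 24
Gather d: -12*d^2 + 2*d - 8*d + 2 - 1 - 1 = -12*d^2 - 6*d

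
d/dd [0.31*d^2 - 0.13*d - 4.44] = 0.62*d - 0.13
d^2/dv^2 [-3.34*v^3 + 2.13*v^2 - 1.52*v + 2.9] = 4.26 - 20.04*v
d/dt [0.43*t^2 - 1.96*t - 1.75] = 0.86*t - 1.96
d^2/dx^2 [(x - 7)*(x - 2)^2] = 6*x - 22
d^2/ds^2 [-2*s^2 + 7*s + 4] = -4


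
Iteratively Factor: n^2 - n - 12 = (n - 4)*(n + 3)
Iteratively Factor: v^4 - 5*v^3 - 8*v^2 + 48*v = (v - 4)*(v^3 - v^2 - 12*v) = v*(v - 4)*(v^2 - v - 12) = v*(v - 4)^2*(v + 3)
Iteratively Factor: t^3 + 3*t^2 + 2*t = (t + 2)*(t^2 + t) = t*(t + 2)*(t + 1)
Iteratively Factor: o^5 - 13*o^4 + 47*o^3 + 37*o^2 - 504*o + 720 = (o - 3)*(o^4 - 10*o^3 + 17*o^2 + 88*o - 240) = (o - 3)*(o + 3)*(o^3 - 13*o^2 + 56*o - 80) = (o - 4)*(o - 3)*(o + 3)*(o^2 - 9*o + 20) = (o - 5)*(o - 4)*(o - 3)*(o + 3)*(o - 4)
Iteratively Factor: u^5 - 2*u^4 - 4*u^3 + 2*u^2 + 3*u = (u + 1)*(u^4 - 3*u^3 - u^2 + 3*u) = (u - 3)*(u + 1)*(u^3 - u) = (u - 3)*(u - 1)*(u + 1)*(u^2 + u) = (u - 3)*(u - 1)*(u + 1)^2*(u)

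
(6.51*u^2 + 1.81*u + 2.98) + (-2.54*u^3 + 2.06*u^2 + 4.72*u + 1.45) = -2.54*u^3 + 8.57*u^2 + 6.53*u + 4.43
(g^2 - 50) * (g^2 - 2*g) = g^4 - 2*g^3 - 50*g^2 + 100*g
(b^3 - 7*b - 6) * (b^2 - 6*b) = b^5 - 6*b^4 - 7*b^3 + 36*b^2 + 36*b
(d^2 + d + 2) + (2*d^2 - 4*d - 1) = 3*d^2 - 3*d + 1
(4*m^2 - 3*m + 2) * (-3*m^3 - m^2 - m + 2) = -12*m^5 + 5*m^4 - 7*m^3 + 9*m^2 - 8*m + 4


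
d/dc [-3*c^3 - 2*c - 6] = -9*c^2 - 2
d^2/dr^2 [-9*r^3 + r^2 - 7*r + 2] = 2 - 54*r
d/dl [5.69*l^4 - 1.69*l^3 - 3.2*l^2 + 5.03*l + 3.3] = 22.76*l^3 - 5.07*l^2 - 6.4*l + 5.03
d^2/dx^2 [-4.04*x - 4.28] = 0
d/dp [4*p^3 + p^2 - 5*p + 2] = 12*p^2 + 2*p - 5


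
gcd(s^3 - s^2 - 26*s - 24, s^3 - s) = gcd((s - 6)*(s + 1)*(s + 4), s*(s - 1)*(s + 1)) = s + 1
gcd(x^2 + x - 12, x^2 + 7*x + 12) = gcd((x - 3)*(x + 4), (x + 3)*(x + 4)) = x + 4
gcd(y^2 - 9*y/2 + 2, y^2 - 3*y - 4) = y - 4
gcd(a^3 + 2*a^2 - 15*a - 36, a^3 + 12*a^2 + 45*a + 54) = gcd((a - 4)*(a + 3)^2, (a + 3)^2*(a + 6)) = a^2 + 6*a + 9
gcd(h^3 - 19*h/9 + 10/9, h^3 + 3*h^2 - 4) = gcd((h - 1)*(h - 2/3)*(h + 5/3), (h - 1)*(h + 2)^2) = h - 1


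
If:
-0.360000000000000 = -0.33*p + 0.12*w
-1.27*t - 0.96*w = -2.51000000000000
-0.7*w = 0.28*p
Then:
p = 0.95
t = 2.26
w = -0.38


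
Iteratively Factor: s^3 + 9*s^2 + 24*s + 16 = (s + 4)*(s^2 + 5*s + 4) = (s + 1)*(s + 4)*(s + 4)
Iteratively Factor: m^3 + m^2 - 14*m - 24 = (m - 4)*(m^2 + 5*m + 6) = (m - 4)*(m + 3)*(m + 2)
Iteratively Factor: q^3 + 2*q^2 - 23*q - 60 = (q + 4)*(q^2 - 2*q - 15) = (q - 5)*(q + 4)*(q + 3)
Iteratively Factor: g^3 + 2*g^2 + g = (g + 1)*(g^2 + g) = g*(g + 1)*(g + 1)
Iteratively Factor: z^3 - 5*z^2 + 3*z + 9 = (z - 3)*(z^2 - 2*z - 3) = (z - 3)^2*(z + 1)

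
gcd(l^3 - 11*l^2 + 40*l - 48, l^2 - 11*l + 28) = l - 4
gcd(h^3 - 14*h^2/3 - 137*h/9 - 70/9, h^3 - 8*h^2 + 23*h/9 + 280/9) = h^2 - 16*h/3 - 35/3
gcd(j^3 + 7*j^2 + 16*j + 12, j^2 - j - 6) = j + 2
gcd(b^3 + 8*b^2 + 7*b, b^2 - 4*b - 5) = b + 1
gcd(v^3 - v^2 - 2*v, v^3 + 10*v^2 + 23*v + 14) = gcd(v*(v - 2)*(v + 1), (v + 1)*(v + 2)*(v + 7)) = v + 1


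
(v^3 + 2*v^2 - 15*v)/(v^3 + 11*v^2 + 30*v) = (v - 3)/(v + 6)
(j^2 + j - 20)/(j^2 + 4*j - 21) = (j^2 + j - 20)/(j^2 + 4*j - 21)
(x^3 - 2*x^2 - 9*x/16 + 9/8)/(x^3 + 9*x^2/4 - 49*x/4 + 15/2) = (x + 3/4)/(x + 5)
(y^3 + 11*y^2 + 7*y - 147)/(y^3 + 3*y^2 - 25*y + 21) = (y + 7)/(y - 1)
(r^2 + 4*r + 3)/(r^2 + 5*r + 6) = (r + 1)/(r + 2)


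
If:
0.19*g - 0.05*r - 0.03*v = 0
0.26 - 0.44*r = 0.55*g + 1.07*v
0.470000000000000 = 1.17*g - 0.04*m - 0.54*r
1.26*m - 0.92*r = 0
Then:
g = -0.19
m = -0.88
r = -1.21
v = 0.84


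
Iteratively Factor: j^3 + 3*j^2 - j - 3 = (j + 1)*(j^2 + 2*j - 3) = (j - 1)*(j + 1)*(j + 3)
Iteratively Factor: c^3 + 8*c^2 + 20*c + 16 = (c + 4)*(c^2 + 4*c + 4) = (c + 2)*(c + 4)*(c + 2)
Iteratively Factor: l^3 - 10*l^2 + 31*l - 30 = (l - 3)*(l^2 - 7*l + 10) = (l - 3)*(l - 2)*(l - 5)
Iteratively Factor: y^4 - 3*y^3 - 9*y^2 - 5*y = (y)*(y^3 - 3*y^2 - 9*y - 5) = y*(y + 1)*(y^2 - 4*y - 5) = y*(y + 1)^2*(y - 5)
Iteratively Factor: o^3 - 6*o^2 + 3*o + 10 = (o - 5)*(o^2 - o - 2) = (o - 5)*(o - 2)*(o + 1)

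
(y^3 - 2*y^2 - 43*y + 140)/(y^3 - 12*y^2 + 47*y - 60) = (y + 7)/(y - 3)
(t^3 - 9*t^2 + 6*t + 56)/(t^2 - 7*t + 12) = (t^2 - 5*t - 14)/(t - 3)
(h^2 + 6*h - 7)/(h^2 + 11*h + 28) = (h - 1)/(h + 4)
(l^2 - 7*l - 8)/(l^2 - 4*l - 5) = (l - 8)/(l - 5)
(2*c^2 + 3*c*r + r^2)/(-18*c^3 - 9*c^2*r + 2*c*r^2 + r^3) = (c + r)/(-9*c^2 + r^2)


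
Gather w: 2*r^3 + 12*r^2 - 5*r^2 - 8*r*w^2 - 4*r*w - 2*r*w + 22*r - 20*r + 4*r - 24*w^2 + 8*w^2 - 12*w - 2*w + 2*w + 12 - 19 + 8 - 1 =2*r^3 + 7*r^2 + 6*r + w^2*(-8*r - 16) + w*(-6*r - 12)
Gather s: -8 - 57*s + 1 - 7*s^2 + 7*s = -7*s^2 - 50*s - 7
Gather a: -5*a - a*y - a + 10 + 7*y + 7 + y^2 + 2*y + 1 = a*(-y - 6) + y^2 + 9*y + 18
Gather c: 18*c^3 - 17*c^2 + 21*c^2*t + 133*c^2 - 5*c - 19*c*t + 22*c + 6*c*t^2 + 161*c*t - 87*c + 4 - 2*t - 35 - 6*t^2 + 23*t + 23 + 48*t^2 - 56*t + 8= 18*c^3 + c^2*(21*t + 116) + c*(6*t^2 + 142*t - 70) + 42*t^2 - 35*t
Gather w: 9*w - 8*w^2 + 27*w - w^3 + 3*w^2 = -w^3 - 5*w^2 + 36*w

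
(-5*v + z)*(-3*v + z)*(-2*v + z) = -30*v^3 + 31*v^2*z - 10*v*z^2 + z^3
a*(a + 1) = a^2 + a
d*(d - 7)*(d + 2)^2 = d^4 - 3*d^3 - 24*d^2 - 28*d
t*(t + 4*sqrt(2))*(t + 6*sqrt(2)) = t^3 + 10*sqrt(2)*t^2 + 48*t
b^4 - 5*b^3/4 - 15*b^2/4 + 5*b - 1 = (b - 2)*(b - 1)*(b - 1/4)*(b + 2)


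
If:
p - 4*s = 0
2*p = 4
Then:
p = 2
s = 1/2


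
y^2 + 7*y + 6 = (y + 1)*(y + 6)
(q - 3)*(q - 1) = q^2 - 4*q + 3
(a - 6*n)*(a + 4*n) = a^2 - 2*a*n - 24*n^2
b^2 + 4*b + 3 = (b + 1)*(b + 3)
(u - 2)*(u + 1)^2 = u^3 - 3*u - 2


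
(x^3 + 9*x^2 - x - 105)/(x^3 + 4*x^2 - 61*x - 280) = (x - 3)/(x - 8)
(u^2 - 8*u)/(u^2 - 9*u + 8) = u/(u - 1)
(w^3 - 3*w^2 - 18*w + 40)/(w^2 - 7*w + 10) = w + 4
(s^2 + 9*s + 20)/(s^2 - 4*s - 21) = (s^2 + 9*s + 20)/(s^2 - 4*s - 21)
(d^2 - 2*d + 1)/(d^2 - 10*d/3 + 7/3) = 3*(d - 1)/(3*d - 7)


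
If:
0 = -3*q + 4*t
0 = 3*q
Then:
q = 0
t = 0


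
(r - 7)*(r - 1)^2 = r^3 - 9*r^2 + 15*r - 7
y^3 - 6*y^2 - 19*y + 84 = (y - 7)*(y - 3)*(y + 4)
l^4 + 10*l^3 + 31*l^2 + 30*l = l*(l + 2)*(l + 3)*(l + 5)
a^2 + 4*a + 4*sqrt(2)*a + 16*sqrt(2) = (a + 4)*(a + 4*sqrt(2))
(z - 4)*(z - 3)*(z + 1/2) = z^3 - 13*z^2/2 + 17*z/2 + 6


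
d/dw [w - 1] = 1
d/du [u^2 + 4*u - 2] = 2*u + 4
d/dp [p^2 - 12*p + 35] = 2*p - 12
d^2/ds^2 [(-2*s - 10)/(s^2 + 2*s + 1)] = 4*(-s - 13)/(s^4 + 4*s^3 + 6*s^2 + 4*s + 1)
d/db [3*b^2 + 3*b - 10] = 6*b + 3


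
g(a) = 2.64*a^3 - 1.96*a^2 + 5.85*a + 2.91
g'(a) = 7.92*a^2 - 3.92*a + 5.85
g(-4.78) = -358.16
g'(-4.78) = 205.55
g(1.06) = 10.05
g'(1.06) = 10.59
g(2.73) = 57.99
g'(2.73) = 54.18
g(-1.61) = -22.61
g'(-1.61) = 32.69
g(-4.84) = -370.64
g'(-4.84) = 210.35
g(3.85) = 147.04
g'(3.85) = 108.15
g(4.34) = 207.19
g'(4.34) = 138.02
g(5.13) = 337.75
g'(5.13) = 194.17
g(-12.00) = -4911.45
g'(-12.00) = 1193.37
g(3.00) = 74.10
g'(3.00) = 65.37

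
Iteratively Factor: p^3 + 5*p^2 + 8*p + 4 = (p + 1)*(p^2 + 4*p + 4) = (p + 1)*(p + 2)*(p + 2)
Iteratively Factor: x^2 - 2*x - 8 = (x - 4)*(x + 2)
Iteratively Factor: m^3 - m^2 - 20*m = (m - 5)*(m^2 + 4*m) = m*(m - 5)*(m + 4)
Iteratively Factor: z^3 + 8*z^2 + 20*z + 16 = (z + 2)*(z^2 + 6*z + 8) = (z + 2)^2*(z + 4)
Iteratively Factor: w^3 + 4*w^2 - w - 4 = (w + 1)*(w^2 + 3*w - 4) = (w - 1)*(w + 1)*(w + 4)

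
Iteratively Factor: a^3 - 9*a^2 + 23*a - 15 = (a - 1)*(a^2 - 8*a + 15) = (a - 3)*(a - 1)*(a - 5)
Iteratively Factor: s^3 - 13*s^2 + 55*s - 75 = (s - 5)*(s^2 - 8*s + 15) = (s - 5)*(s - 3)*(s - 5)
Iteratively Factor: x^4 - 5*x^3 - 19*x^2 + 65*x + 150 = (x - 5)*(x^3 - 19*x - 30) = (x - 5)*(x + 2)*(x^2 - 2*x - 15) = (x - 5)^2*(x + 2)*(x + 3)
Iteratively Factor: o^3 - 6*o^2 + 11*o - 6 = (o - 1)*(o^2 - 5*o + 6) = (o - 2)*(o - 1)*(o - 3)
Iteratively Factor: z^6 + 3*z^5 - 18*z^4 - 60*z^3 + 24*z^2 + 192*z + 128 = (z - 4)*(z^5 + 7*z^4 + 10*z^3 - 20*z^2 - 56*z - 32) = (z - 4)*(z + 1)*(z^4 + 6*z^3 + 4*z^2 - 24*z - 32) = (z - 4)*(z + 1)*(z + 4)*(z^3 + 2*z^2 - 4*z - 8) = (z - 4)*(z + 1)*(z + 2)*(z + 4)*(z^2 - 4) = (z - 4)*(z - 2)*(z + 1)*(z + 2)*(z + 4)*(z + 2)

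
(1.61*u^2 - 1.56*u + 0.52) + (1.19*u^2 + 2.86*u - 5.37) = 2.8*u^2 + 1.3*u - 4.85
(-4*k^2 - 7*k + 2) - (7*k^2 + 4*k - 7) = -11*k^2 - 11*k + 9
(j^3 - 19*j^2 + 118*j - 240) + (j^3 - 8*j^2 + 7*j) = 2*j^3 - 27*j^2 + 125*j - 240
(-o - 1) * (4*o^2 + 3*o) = -4*o^3 - 7*o^2 - 3*o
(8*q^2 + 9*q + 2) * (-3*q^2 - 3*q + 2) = -24*q^4 - 51*q^3 - 17*q^2 + 12*q + 4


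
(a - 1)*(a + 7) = a^2 + 6*a - 7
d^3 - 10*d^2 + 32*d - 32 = (d - 4)^2*(d - 2)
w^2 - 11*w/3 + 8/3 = (w - 8/3)*(w - 1)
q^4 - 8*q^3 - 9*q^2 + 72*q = q*(q - 8)*(q - 3)*(q + 3)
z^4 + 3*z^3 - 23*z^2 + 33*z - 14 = (z - 2)*(z - 1)^2*(z + 7)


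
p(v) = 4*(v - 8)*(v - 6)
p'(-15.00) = -176.00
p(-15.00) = 1932.00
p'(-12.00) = -152.00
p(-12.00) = 1440.00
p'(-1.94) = -71.52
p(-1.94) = 315.69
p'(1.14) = -46.88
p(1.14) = 133.36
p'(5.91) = -8.72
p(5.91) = 0.75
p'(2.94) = -32.48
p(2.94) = 61.93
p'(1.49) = -44.08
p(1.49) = 117.44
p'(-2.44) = -75.52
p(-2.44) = 352.45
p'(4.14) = -22.88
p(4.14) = 28.72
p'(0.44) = -52.48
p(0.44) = 168.13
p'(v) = 8*v - 56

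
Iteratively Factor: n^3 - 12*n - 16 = (n - 4)*(n^2 + 4*n + 4) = (n - 4)*(n + 2)*(n + 2)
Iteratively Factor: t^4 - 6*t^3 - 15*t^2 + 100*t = (t - 5)*(t^3 - t^2 - 20*t) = (t - 5)^2*(t^2 + 4*t) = t*(t - 5)^2*(t + 4)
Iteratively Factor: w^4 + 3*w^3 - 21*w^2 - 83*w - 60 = (w + 4)*(w^3 - w^2 - 17*w - 15) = (w - 5)*(w + 4)*(w^2 + 4*w + 3) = (w - 5)*(w + 1)*(w + 4)*(w + 3)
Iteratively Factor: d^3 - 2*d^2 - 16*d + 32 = (d - 4)*(d^2 + 2*d - 8) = (d - 4)*(d - 2)*(d + 4)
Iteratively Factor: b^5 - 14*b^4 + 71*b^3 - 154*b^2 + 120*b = (b - 2)*(b^4 - 12*b^3 + 47*b^2 - 60*b) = (b - 5)*(b - 2)*(b^3 - 7*b^2 + 12*b) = (b - 5)*(b - 3)*(b - 2)*(b^2 - 4*b) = (b - 5)*(b - 4)*(b - 3)*(b - 2)*(b)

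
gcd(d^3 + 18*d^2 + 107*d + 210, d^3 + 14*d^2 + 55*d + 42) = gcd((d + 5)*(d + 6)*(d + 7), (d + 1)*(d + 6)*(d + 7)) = d^2 + 13*d + 42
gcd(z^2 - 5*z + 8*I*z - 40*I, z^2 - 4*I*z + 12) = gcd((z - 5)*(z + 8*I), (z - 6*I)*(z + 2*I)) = 1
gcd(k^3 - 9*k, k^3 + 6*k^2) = k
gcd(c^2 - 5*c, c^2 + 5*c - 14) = 1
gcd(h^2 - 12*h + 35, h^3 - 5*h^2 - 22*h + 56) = h - 7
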